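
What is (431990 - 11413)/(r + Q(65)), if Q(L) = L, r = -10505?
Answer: -420577/10440 ≈ -40.285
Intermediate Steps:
(431990 - 11413)/(r + Q(65)) = (431990 - 11413)/(-10505 + 65) = 420577/(-10440) = 420577*(-1/10440) = -420577/10440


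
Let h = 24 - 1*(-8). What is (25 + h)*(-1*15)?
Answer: -855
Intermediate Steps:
h = 32 (h = 24 + 8 = 32)
(25 + h)*(-1*15) = (25 + 32)*(-1*15) = 57*(-15) = -855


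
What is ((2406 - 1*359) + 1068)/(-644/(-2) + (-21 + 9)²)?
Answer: 3115/466 ≈ 6.6845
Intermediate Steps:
((2406 - 1*359) + 1068)/(-644/(-2) + (-21 + 9)²) = ((2406 - 359) + 1068)/(-644*(-1)/2 + (-12)²) = (2047 + 1068)/(-161*(-2) + 144) = 3115/(322 + 144) = 3115/466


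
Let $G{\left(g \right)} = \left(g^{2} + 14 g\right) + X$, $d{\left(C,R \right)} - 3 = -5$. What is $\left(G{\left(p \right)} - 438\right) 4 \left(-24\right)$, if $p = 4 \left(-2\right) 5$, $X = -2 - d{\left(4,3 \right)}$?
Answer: $-57792$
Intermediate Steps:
$d{\left(C,R \right)} = -2$ ($d{\left(C,R \right)} = 3 - 5 = -2$)
$X = 0$ ($X = -2 - -2 = -2 + 2 = 0$)
$p = -40$ ($p = \left(-8\right) 5 = -40$)
$G{\left(g \right)} = g^{2} + 14 g$ ($G{\left(g \right)} = \left(g^{2} + 14 g\right) + 0 = g^{2} + 14 g$)
$\left(G{\left(p \right)} - 438\right) 4 \left(-24\right) = \left(- 40 \left(14 - 40\right) - 438\right) 4 \left(-24\right) = \left(\left(-40\right) \left(-26\right) - 438\right) \left(-96\right) = \left(1040 - 438\right) \left(-96\right) = 602 \left(-96\right) = -57792$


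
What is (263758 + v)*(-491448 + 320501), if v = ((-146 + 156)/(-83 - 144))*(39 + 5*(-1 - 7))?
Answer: -10235122722972/227 ≈ -4.5089e+10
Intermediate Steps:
v = 10/227 (v = (10/(-227))*(39 + 5*(-8)) = (10*(-1/227))*(39 - 40) = -10/227*(-1) = 10/227 ≈ 0.044053)
(263758 + v)*(-491448 + 320501) = (263758 + 10/227)*(-491448 + 320501) = (59873076/227)*(-170947) = -10235122722972/227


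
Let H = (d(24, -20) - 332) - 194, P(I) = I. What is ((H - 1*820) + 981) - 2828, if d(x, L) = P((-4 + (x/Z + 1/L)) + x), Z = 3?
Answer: -63301/20 ≈ -3165.1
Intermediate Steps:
d(x, L) = -4 + 1/L + 4*x/3 (d(x, L) = (-4 + (x/3 + 1/L)) + x = (-4 + (1/L + x/3)) + x = (-4 + 1/L + x/3) + x = -4 + 1/L + 4*x/3)
H = -9961/20 (H = ((-4 + 1/(-20) + (4/3)*24) - 332) - 194 = ((-4 - 1/20 + 32) - 332) - 194 = (559/20 - 332) - 194 = -6081/20 - 194 = -9961/20 ≈ -498.05)
((H - 1*820) + 981) - 2828 = ((-9961/20 - 1*820) + 981) - 2828 = ((-9961/20 - 820) + 981) - 2828 = (-26361/20 + 981) - 2828 = -6741/20 - 2828 = -63301/20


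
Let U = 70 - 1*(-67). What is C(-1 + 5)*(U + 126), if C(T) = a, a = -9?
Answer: -2367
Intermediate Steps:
U = 137 (U = 70 + 67 = 137)
C(T) = -9
C(-1 + 5)*(U + 126) = -9*(137 + 126) = -9*263 = -2367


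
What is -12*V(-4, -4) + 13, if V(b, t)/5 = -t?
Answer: -227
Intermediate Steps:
V(b, t) = -5*t (V(b, t) = 5*(-t) = -5*t)
-12*V(-4, -4) + 13 = -(-60)*(-4) + 13 = -12*20 + 13 = -240 + 13 = -227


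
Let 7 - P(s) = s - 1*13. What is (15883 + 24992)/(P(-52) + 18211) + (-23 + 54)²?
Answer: 17610838/18283 ≈ 963.24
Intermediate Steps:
P(s) = 20 - s (P(s) = 7 - (s - 1*13) = 7 - (s - 13) = 7 - (-13 + s) = 7 + (13 - s) = 20 - s)
(15883 + 24992)/(P(-52) + 18211) + (-23 + 54)² = (15883 + 24992)/((20 - 1*(-52)) + 18211) + (-23 + 54)² = 40875/((20 + 52) + 18211) + 31² = 40875/(72 + 18211) + 961 = 40875/18283 + 961 = 17610838/18283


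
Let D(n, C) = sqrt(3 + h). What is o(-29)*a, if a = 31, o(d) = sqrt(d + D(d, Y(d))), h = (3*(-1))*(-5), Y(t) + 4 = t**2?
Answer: 31*sqrt(-29 + 3*sqrt(2)) ≈ 154.25*I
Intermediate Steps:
Y(t) = -4 + t**2
h = 15 (h = -3*(-5) = 15)
D(n, C) = 3*sqrt(2) (D(n, C) = sqrt(3 + 15) = sqrt(18) = 3*sqrt(2))
o(d) = sqrt(d + 3*sqrt(2))
o(-29)*a = sqrt(-29 + 3*sqrt(2))*31 = 31*sqrt(-29 + 3*sqrt(2))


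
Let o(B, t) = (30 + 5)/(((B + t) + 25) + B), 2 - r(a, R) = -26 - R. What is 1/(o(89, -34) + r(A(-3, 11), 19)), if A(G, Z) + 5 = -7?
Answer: 169/7978 ≈ 0.021183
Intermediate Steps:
A(G, Z) = -12 (A(G, Z) = -5 - 7 = -12)
r(a, R) = 28 + R (r(a, R) = 2 - (-26 - R) = 2 + (26 + R) = 28 + R)
o(B, t) = 35/(25 + t + 2*B) (o(B, t) = 35/((25 + B + t) + B) = 35/(25 + t + 2*B))
1/(o(89, -34) + r(A(-3, 11), 19)) = 1/(35/(25 - 34 + 2*89) + (28 + 19)) = 1/(35/(25 - 34 + 178) + 47) = 1/(35/169 + 47) = 1/(7978/169) = 169/7978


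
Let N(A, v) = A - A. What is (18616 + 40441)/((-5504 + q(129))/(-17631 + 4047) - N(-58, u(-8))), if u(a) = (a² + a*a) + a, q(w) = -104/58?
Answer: 5816169588/39917 ≈ 1.4571e+5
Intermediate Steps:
q(w) = -52/29 (q(w) = -104*1/58 = -52/29)
u(a) = a + 2*a² (u(a) = (a² + a²) + a = 2*a² + a = a + 2*a²)
N(A, v) = 0
(18616 + 40441)/((-5504 + q(129))/(-17631 + 4047) - N(-58, u(-8))) = (18616 + 40441)/((-5504 - 52/29)/(-17631 + 4047) - 1*0) = 59057/(-159668/29/(-13584) + 0) = 59057/(-159668/29*(-1/13584) + 0) = 59057/(39917/98484 + 0) = 59057/(39917/98484) = 59057*(98484/39917) = 5816169588/39917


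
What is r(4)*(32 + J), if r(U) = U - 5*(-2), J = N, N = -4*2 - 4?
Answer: 280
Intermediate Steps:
N = -12 (N = -8 - 4 = -12)
J = -12
r(U) = 10 + U (r(U) = U + 10 = 10 + U)
r(4)*(32 + J) = (10 + 4)*(32 - 12) = 14*20 = 280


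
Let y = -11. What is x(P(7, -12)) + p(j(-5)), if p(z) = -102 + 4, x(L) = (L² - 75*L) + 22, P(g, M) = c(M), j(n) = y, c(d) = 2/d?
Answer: -2285/36 ≈ -63.472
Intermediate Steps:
j(n) = -11
P(g, M) = 2/M
x(L) = 22 + L² - 75*L
p(z) = -98
x(P(7, -12)) + p(j(-5)) = (22 + (2/(-12))² - 150/(-12)) - 98 = (22 + (2*(-1/12))² - 150*(-1)/12) - 98 = (22 + (-⅙)² - 75*(-⅙)) - 98 = (22 + 1/36 + 25/2) - 98 = 1243/36 - 98 = -2285/36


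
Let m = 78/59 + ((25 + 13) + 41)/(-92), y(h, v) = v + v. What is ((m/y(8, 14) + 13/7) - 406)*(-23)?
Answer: 61420733/6608 ≈ 9294.9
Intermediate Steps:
y(h, v) = 2*v
m = 2515/5428 (m = 78*(1/59) + (38 + 41)*(-1/92) = 78/59 + 79*(-1/92) = 78/59 - 79/92 = 2515/5428 ≈ 0.46334)
((m/y(8, 14) + 13/7) - 406)*(-23) = ((2515/(5428*((2*14))) + 13/7) - 406)*(-23) = (((2515/5428)/28 + 13*(⅐)) - 406)*(-23) = (((2515/5428)*(1/28) + 13/7) - 406)*(-23) = ((2515/151984 + 13/7) - 406)*(-23) = (284771/151984 - 406)*(-23) = -61420733/151984*(-23) = 61420733/6608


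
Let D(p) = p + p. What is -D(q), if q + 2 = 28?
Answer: -52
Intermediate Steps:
q = 26 (q = -2 + 28 = 26)
D(p) = 2*p
-D(q) = -2*26 = -1*52 = -52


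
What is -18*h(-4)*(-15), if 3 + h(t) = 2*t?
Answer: -2970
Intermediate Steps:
h(t) = -3 + 2*t
-18*h(-4)*(-15) = -18*(-3 + 2*(-4))*(-15) = -18*(-3 - 8)*(-15) = -18*(-11)*(-15) = 198*(-15) = -2970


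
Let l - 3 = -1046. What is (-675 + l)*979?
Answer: -1681922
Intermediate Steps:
l = -1043 (l = 3 - 1046 = -1043)
(-675 + l)*979 = (-675 - 1043)*979 = -1718*979 = -1681922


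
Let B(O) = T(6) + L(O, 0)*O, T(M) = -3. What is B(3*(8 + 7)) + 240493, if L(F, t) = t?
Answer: 240490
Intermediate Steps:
B(O) = -3 (B(O) = -3 + 0*O = -3 + 0 = -3)
B(3*(8 + 7)) + 240493 = -3 + 240493 = 240490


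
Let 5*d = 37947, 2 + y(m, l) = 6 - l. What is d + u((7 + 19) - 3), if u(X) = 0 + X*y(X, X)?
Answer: 35762/5 ≈ 7152.4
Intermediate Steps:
y(m, l) = 4 - l (y(m, l) = -2 + (6 - l) = 4 - l)
d = 37947/5 (d = (⅕)*37947 = 37947/5 ≈ 7589.4)
u(X) = X*(4 - X) (u(X) = 0 + X*(4 - X) = X*(4 - X))
d + u((7 + 19) - 3) = 37947/5 + ((7 + 19) - 3)*(4 - ((7 + 19) - 3)) = 37947/5 + (26 - 3)*(4 - (26 - 3)) = 37947/5 + 23*(4 - 1*23) = 37947/5 + 23*(4 - 23) = 37947/5 + 23*(-19) = 37947/5 - 437 = 35762/5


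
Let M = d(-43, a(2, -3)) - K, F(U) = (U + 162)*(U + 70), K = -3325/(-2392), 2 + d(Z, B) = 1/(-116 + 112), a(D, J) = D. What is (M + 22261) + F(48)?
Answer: 112513365/2392 ≈ 47037.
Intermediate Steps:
d(Z, B) = -9/4 (d(Z, B) = -2 + 1/(-116 + 112) = -2 + 1/(-4) = -2 - ¼ = -9/4)
K = 3325/2392 (K = -3325*(-1/2392) = 3325/2392 ≈ 1.3901)
F(U) = (70 + U)*(162 + U) (F(U) = (162 + U)*(70 + U) = (70 + U)*(162 + U))
M = -8707/2392 (M = -9/4 - 1*3325/2392 = -9/4 - 3325/2392 = -8707/2392 ≈ -3.6400)
(M + 22261) + F(48) = (-8707/2392 + 22261) + (11340 + 48² + 232*48) = 53239605/2392 + (11340 + 2304 + 11136) = 53239605/2392 + 24780 = 112513365/2392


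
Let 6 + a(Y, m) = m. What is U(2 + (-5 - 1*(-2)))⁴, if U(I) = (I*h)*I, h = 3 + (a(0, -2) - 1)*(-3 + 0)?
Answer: 810000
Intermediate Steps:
a(Y, m) = -6 + m
h = 30 (h = 3 + ((-6 - 2) - 1)*(-3 + 0) = 3 + (-8 - 1)*(-3) = 3 - 9*(-3) = 3 + 27 = 30)
U(I) = 30*I² (U(I) = (I*30)*I = (30*I)*I = 30*I²)
U(2 + (-5 - 1*(-2)))⁴ = (30*(2 + (-5 - 1*(-2)))²)⁴ = (30*(2 + (-5 + 2))²)⁴ = (30*(2 - 3)²)⁴ = (30*(-1)²)⁴ = (30*1)⁴ = 30⁴ = 810000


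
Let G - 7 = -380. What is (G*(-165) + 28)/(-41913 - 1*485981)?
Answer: -61573/527894 ≈ -0.11664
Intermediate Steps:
G = -373 (G = 7 - 380 = -373)
(G*(-165) + 28)/(-41913 - 1*485981) = (-373*(-165) + 28)/(-41913 - 1*485981) = (61545 + 28)/(-41913 - 485981) = 61573/(-527894) = 61573*(-1/527894) = -61573/527894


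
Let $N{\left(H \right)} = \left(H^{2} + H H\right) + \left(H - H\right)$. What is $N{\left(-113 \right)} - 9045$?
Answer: $16493$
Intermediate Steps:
$N{\left(H \right)} = 2 H^{2}$ ($N{\left(H \right)} = \left(H^{2} + H^{2}\right) + 0 = 2 H^{2} + 0 = 2 H^{2}$)
$N{\left(-113 \right)} - 9045 = 2 \left(-113\right)^{2} - 9045 = 2 \cdot 12769 - 9045 = 25538 - 9045 = 16493$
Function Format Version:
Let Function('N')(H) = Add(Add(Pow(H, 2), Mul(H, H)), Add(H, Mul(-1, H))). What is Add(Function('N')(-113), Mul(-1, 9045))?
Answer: 16493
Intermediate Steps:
Function('N')(H) = Mul(2, Pow(H, 2)) (Function('N')(H) = Add(Add(Pow(H, 2), Pow(H, 2)), 0) = Add(Mul(2, Pow(H, 2)), 0) = Mul(2, Pow(H, 2)))
Add(Function('N')(-113), Mul(-1, 9045)) = Add(Mul(2, Pow(-113, 2)), Mul(-1, 9045)) = Add(Mul(2, 12769), -9045) = Add(25538, -9045) = 16493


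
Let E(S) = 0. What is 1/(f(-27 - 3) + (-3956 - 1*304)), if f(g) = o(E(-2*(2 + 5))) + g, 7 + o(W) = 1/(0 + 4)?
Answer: -4/17187 ≈ -0.00023273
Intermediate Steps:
o(W) = -27/4 (o(W) = -7 + 1/(0 + 4) = -7 + 1/4 = -27/4)
f(g) = -27/4 + g
1/(f(-27 - 3) + (-3956 - 1*304)) = 1/((-27/4 + (-27 - 3)) + (-3956 - 1*304)) = 1/((-27/4 - 30) + (-3956 - 304)) = 1/(-147/4 - 4260) = 1/(-17187/4) = -4/17187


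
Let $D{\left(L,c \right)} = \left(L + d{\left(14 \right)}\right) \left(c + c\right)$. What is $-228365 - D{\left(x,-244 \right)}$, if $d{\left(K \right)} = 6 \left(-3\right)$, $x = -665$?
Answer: $-561669$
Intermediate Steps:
$d{\left(K \right)} = -18$
$D{\left(L,c \right)} = 2 c \left(-18 + L\right)$ ($D{\left(L,c \right)} = \left(L - 18\right) \left(c + c\right) = \left(-18 + L\right) 2 c = 2 c \left(-18 + L\right)$)
$-228365 - D{\left(x,-244 \right)} = -228365 - 2 \left(-244\right) \left(-18 - 665\right) = -228365 - 2 \left(-244\right) \left(-683\right) = -228365 - 333304 = -561669$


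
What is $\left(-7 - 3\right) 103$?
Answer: $-1030$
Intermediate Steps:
$\left(-7 - 3\right) 103 = \left(-10\right) 103 = -1030$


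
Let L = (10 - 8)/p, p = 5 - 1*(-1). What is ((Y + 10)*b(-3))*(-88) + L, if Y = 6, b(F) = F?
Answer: 12673/3 ≈ 4224.3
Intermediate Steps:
p = 6 (p = 5 + 1 = 6)
L = ⅓ (L = (10 - 8)/6 = (⅙)*2 = ⅓ ≈ 0.33333)
((Y + 10)*b(-3))*(-88) + L = ((6 + 10)*(-3))*(-88) + ⅓ = (16*(-3))*(-88) + ⅓ = -48*(-88) + ⅓ = 4224 + ⅓ = 12673/3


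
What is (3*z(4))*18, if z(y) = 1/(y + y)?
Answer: 27/4 ≈ 6.7500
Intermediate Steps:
z(y) = 1/(2*y)
(3*z(4))*18 = (3*((½)/4))*18 = (3*((½)*(¼)))*18 = (3*(⅛))*18 = (3/8)*18 = 27/4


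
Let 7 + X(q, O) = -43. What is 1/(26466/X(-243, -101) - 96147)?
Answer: -25/2416908 ≈ -1.0344e-5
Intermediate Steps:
X(q, O) = -50 (X(q, O) = -7 - 43 = -50)
1/(26466/X(-243, -101) - 96147) = 1/(26466/(-50) - 96147) = 1/(26466*(-1/50) - 96147) = 1/(-13233/25 - 96147) = 1/(-2416908/25) = -25/2416908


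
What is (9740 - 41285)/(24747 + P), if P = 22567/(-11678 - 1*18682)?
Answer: -957706200/751296353 ≈ -1.2747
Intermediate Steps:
P = -22567/30360 (P = 22567/(-11678 - 18682) = 22567/(-30360) = 22567*(-1/30360) = -22567/30360 ≈ -0.74331)
(9740 - 41285)/(24747 + P) = (9740 - 41285)/(24747 - 22567/30360) = -31545/751296353/30360 = -31545*30360/751296353 = -957706200/751296353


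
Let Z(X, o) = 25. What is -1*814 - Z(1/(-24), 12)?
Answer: -839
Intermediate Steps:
-1*814 - Z(1/(-24), 12) = -1*814 - 1*25 = -814 - 25 = -839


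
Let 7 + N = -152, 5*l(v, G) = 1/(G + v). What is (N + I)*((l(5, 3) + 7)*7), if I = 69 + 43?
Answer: -92449/40 ≈ -2311.2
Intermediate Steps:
l(v, G) = 1/(5*(G + v))
N = -159 (N = -7 - 152 = -159)
I = 112
(N + I)*((l(5, 3) + 7)*7) = (-159 + 112)*((1/(5*(3 + 5)) + 7)*7) = -47*((⅕)/8 + 7)*7 = -47*((⅕)*(⅛) + 7)*7 = -47*(1/40 + 7)*7 = -13207*7/40 = -47*1967/40 = -92449/40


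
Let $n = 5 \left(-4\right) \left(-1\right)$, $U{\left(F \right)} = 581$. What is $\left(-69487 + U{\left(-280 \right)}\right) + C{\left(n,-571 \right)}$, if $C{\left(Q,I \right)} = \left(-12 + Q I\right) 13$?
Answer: $-217522$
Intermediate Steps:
$n = 20$ ($n = \left(-20\right) \left(-1\right) = 20$)
$C{\left(Q,I \right)} = -156 + 13 I Q$ ($C{\left(Q,I \right)} = \left(-12 + I Q\right) 13 = -156 + 13 I Q$)
$\left(-69487 + U{\left(-280 \right)}\right) + C{\left(n,-571 \right)} = \left(-69487 + 581\right) + \left(-156 + 13 \left(-571\right) 20\right) = -68906 - 148616 = -217522$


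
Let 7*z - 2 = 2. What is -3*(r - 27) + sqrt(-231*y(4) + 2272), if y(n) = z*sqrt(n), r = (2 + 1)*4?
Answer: 45 + 2*sqrt(502) ≈ 89.811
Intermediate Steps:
r = 12 (r = 3*4 = 12)
z = 4/7 (z = 2/7 + (1/7)*2 = 2/7 + 2/7 = 4/7 ≈ 0.57143)
y(n) = 4*sqrt(n)/7
-3*(r - 27) + sqrt(-231*y(4) + 2272) = -3*(12 - 27) + sqrt(-132*sqrt(4) + 2272) = -3*(-15) + sqrt(-132*2 + 2272) = 45 + sqrt(-231*8/7 + 2272) = 45 + sqrt(-264 + 2272) = 45 + sqrt(2008) = 45 + 2*sqrt(502)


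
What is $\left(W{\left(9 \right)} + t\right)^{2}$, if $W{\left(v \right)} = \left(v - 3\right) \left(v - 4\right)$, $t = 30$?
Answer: $3600$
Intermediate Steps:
$W{\left(v \right)} = \left(-4 + v\right) \left(-3 + v\right)$ ($W{\left(v \right)} = \left(-3 + v\right) \left(-4 + v\right) = \left(-4 + v\right) \left(-3 + v\right)$)
$\left(W{\left(9 \right)} + t\right)^{2} = \left(\left(12 + 9^{2} - 63\right) + 30\right)^{2} = \left(\left(12 + 81 - 63\right) + 30\right)^{2} = \left(30 + 30\right)^{2} = 60^{2} = 3600$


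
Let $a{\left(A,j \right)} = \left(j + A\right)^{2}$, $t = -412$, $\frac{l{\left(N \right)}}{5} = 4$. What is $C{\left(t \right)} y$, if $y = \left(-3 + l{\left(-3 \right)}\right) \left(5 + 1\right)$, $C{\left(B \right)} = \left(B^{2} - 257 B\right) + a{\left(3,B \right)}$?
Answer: $45176718$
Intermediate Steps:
$l{\left(N \right)} = 20$ ($l{\left(N \right)} = 5 \cdot 4 = 20$)
$a{\left(A,j \right)} = \left(A + j\right)^{2}$
$C{\left(B \right)} = B^{2} + \left(3 + B\right)^{2} - 257 B$ ($C{\left(B \right)} = \left(B^{2} - 257 B\right) + \left(3 + B\right)^{2} = B^{2} + \left(3 + B\right)^{2} - 257 B$)
$y = 102$ ($y = \left(-3 + 20\right) \left(5 + 1\right) = 17 \cdot 6 = 102$)
$C{\left(t \right)} y = \left(9 - -103412 + 2 \left(-412\right)^{2}\right) 102 = \left(9 + 103412 + 2 \cdot 169744\right) 102 = \left(9 + 103412 + 339488\right) 102 = 442909 \cdot 102 = 45176718$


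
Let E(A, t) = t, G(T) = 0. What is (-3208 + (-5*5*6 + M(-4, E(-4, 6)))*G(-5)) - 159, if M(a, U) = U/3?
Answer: -3367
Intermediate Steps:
M(a, U) = U/3 (M(a, U) = U*(1/3) = U/3)
(-3208 + (-5*5*6 + M(-4, E(-4, 6)))*G(-5)) - 159 = (-3208 + (-5*5*6 + (1/3)*6)*0) - 159 = (-3208 + (-25*6 + 2)*0) - 159 = (-3208 + (-150 + 2)*0) - 159 = (-3208 - 148*0) - 159 = (-3208 + 0) - 159 = -3208 - 159 = -3367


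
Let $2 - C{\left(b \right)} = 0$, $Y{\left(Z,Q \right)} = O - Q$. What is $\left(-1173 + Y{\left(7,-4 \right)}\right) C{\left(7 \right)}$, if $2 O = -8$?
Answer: $-2346$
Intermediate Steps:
$O = -4$ ($O = \frac{1}{2} \left(-8\right) = -4$)
$Y{\left(Z,Q \right)} = -4 - Q$
$C{\left(b \right)} = 2$ ($C{\left(b \right)} = 2 - 0 = 2 + 0 = 2$)
$\left(-1173 + Y{\left(7,-4 \right)}\right) C{\left(7 \right)} = \left(-1173 - 0\right) 2 = \left(-1173 + \left(-4 + 4\right)\right) 2 = \left(-1173 + 0\right) 2 = \left(-1173\right) 2 = -2346$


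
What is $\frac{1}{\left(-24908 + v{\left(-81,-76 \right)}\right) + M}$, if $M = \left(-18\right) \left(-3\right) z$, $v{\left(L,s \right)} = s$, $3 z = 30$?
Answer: $- \frac{1}{24444} \approx -4.091 \cdot 10^{-5}$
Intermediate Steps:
$z = 10$ ($z = \frac{1}{3} \cdot 30 = 10$)
$M = 540$ ($M = \left(-18\right) \left(-3\right) 10 = 54 \cdot 10 = 540$)
$\frac{1}{\left(-24908 + v{\left(-81,-76 \right)}\right) + M} = \frac{1}{\left(-24908 - 76\right) + 540} = \frac{1}{-24984 + 540} = \frac{1}{-24444} = - \frac{1}{24444}$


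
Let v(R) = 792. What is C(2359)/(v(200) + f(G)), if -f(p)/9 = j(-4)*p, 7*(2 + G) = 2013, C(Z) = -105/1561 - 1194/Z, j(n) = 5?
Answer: 100549/2114523687 ≈ 4.7552e-5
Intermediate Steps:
C(Z) = -15/223 - 1194/Z (C(Z) = -105*1/1561 - 1194/Z = -15/223 - 1194/Z)
G = 1999/7 (G = -2 + (⅐)*2013 = -2 + 2013/7 = 1999/7 ≈ 285.57)
f(p) = -45*p
C(2359)/(v(200) + f(G)) = (-15/223 - 1194/2359)/(792 - 45*1999/7) = (-15/223 - 1194*1/2359)/(792 - 89955/7) = (-15/223 - 1194/2359)/(-84411/7) = -301647/526057*(-7/84411) = 100549/2114523687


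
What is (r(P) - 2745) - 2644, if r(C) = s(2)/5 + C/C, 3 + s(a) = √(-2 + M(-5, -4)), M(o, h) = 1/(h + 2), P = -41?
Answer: -26943/5 + I*√10/10 ≈ -5388.6 + 0.31623*I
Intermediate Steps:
M(o, h) = 1/(2 + h)
s(a) = -3 + I*√10/2 (s(a) = -3 + √(-2 + 1/(2 - 4)) = -3 + √(-2 + 1/(-2)) = -3 + √(-2 - ½) = -3 + √(-5/2) = -3 + I*√10/2)
r(C) = ⅖ + I*√10/10 (r(C) = (-3 + I*√10/2)/5 + C/C = (-3 + I*√10/2)*(⅕) + 1 = (-⅗ + I*√10/10) + 1 = ⅖ + I*√10/10)
(r(P) - 2745) - 2644 = ((⅖ + I*√10/10) - 2745) - 2644 = (-13723/5 + I*√10/10) - 2644 = -26943/5 + I*√10/10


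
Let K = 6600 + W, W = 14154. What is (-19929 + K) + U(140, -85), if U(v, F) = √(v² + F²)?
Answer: 825 + 5*√1073 ≈ 988.78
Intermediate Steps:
U(v, F) = √(F² + v²)
K = 20754 (K = 6600 + 14154 = 20754)
(-19929 + K) + U(140, -85) = (-19929 + 20754) + √((-85)² + 140²) = 825 + √(7225 + 19600) = 825 + √26825 = 825 + 5*√1073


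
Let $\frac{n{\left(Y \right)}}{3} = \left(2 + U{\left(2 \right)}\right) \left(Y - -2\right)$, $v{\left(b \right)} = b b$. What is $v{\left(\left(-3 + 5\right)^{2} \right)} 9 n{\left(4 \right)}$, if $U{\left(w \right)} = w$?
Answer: $10368$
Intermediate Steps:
$v{\left(b \right)} = b^{2}$
$n{\left(Y \right)} = 24 + 12 Y$ ($n{\left(Y \right)} = 3 \left(2 + 2\right) \left(Y - -2\right) = 3 \cdot 4 \left(Y + 2\right) = 3 \cdot 4 \left(2 + Y\right) = 3 \left(8 + 4 Y\right) = 24 + 12 Y$)
$v{\left(\left(-3 + 5\right)^{2} \right)} 9 n{\left(4 \right)} = \left(\left(-3 + 5\right)^{2}\right)^{2} \cdot 9 \left(24 + 12 \cdot 4\right) = \left(2^{2}\right)^{2} \cdot 9 \left(24 + 48\right) = 4^{2} \cdot 9 \cdot 72 = 16 \cdot 9 \cdot 72 = 144 \cdot 72 = 10368$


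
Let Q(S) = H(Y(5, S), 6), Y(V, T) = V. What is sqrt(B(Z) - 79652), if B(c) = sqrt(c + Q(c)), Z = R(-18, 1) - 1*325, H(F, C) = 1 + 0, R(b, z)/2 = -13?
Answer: sqrt(-79652 + 5*I*sqrt(14)) ≈ 0.033 + 282.23*I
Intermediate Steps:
R(b, z) = -26 (R(b, z) = 2*(-13) = -26)
H(F, C) = 1
Z = -351 (Z = -26 - 1*325 = -26 - 325 = -351)
Q(S) = 1
B(c) = sqrt(1 + c) (B(c) = sqrt(c + 1) = sqrt(1 + c))
sqrt(B(Z) - 79652) = sqrt(sqrt(1 - 351) - 79652) = sqrt(sqrt(-350) - 79652) = sqrt(5*I*sqrt(14) - 79652) = sqrt(-79652 + 5*I*sqrt(14))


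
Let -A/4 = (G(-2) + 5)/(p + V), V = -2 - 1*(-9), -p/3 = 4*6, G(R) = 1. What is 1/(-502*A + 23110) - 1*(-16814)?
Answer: 25054575093/1490102 ≈ 16814.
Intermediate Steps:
p = -72 (p = -12*6 = -3*24 = -72)
V = 7 (V = -2 + 9 = 7)
A = 24/65 (A = -4*(1 + 5)/(-72 + 7) = -24/(-65) = -24*(-1)/65 = -4*(-6/65) = 24/65 ≈ 0.36923)
1/(-502*A + 23110) - 1*(-16814) = 1/(-502*24/65 + 23110) - 1*(-16814) = 1/(-12048/65 + 23110) + 16814 = 1/(1490102/65) + 16814 = 65/1490102 + 16814 = 25054575093/1490102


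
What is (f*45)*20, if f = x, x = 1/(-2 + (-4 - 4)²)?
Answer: 450/31 ≈ 14.516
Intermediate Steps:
x = 1/62 (x = 1/(-2 + (-8)²) = 1/(-2 + 64) = 1/62 ≈ 0.016129)
f = 1/62 ≈ 0.016129
(f*45)*20 = ((1/62)*45)*20 = (45/62)*20 = 450/31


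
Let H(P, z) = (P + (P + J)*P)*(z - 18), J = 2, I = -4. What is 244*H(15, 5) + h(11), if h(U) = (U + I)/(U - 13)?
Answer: -1712887/2 ≈ -8.5644e+5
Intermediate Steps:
h(U) = (-4 + U)/(-13 + U) (h(U) = (U - 4)/(U - 13) = (-4 + U)/(-13 + U))
H(P, z) = (-18 + z)*(P + P*(2 + P)) (H(P, z) = (P + (P + 2)*P)*(z - 18) = (P + (2 + P)*P)*(-18 + z) = (P + P*(2 + P))*(-18 + z) = (-18 + z)*(P + P*(2 + P)))
244*H(15, 5) + h(11) = 244*(15*(-54 - 18*15 + 3*5 + 15*5)) + (-4 + 11)/(-13 + 11) = 244*(15*(-54 - 270 + 15 + 75)) + 7/(-2) = 244*(15*(-234)) - ½*7 = 244*(-3510) - 7/2 = -856440 - 7/2 = -1712887/2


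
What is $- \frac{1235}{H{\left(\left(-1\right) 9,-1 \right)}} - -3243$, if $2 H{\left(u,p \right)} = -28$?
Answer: $\frac{46637}{14} \approx 3331.2$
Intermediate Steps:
$H{\left(u,p \right)} = -14$ ($H{\left(u,p \right)} = \frac{1}{2} \left(-28\right) = -14$)
$- \frac{1235}{H{\left(\left(-1\right) 9,-1 \right)}} - -3243 = - \frac{1235}{-14} - -3243 = \left(-1235\right) \left(- \frac{1}{14}\right) + 3243 = \frac{1235}{14} + 3243 = \frac{46637}{14}$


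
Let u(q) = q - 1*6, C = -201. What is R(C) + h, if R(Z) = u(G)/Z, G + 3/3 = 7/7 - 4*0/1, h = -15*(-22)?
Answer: 22112/67 ≈ 330.03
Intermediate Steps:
h = 330
G = 0 (G = -1 + (7/7 - 4*0/1) = -1 + (7*(1/7) + 0*1) = -1 + (1 + 0) = -1 + 1 = 0)
u(q) = -6 + q (u(q) = q - 6 = -6 + q)
R(Z) = -6/Z (R(Z) = (-6 + 0)/Z = -6/Z)
R(C) + h = -6/(-201) + 330 = -6*(-1/201) + 330 = 2/67 + 330 = 22112/67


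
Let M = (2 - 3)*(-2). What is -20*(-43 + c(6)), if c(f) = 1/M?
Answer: 850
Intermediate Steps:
M = 2 (M = -1*(-2) = 2)
c(f) = 1/2
-20*(-43 + c(6)) = -20*(-43 + 1/2) = -20*(-85/2) = 850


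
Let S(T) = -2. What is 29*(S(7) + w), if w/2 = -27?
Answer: -1624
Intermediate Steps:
w = -54 (w = 2*(-27) = -54)
29*(S(7) + w) = 29*(-2 - 54) = 29*(-56) = -1624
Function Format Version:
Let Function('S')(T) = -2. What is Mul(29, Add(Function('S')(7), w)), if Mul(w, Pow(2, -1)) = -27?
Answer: -1624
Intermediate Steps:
w = -54 (w = Mul(2, -27) = -54)
Mul(29, Add(Function('S')(7), w)) = Mul(29, Add(-2, -54)) = Mul(29, -56) = -1624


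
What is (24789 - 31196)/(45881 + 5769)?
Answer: -6407/51650 ≈ -0.12405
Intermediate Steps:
(24789 - 31196)/(45881 + 5769) = -6407/51650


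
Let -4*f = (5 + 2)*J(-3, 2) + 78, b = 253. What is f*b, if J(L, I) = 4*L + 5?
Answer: -7337/4 ≈ -1834.3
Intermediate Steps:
J(L, I) = 5 + 4*L
f = -29/4 (f = -((5 + 2)*(5 + 4*(-3)) + 78)/4 = -(7*(5 - 12) + 78)/4 = -(7*(-7) + 78)/4 = -(-49 + 78)/4 = -¼*29 = -29/4 ≈ -7.2500)
f*b = -29/4*253 = -7337/4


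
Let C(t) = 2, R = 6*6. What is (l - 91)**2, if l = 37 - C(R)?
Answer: 3136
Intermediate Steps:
R = 36
l = 35 (l = 37 - 1*2 = 37 - 2 = 35)
(l - 91)**2 = (35 - 91)**2 = (-56)**2 = 3136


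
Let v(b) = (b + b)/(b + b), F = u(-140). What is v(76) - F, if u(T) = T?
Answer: 141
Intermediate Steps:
F = -140
v(b) = 1 (v(b) = (2*b)/((2*b)) = (2*b)*(1/(2*b)) = 1)
v(76) - F = 1 - 1*(-140) = 1 + 140 = 141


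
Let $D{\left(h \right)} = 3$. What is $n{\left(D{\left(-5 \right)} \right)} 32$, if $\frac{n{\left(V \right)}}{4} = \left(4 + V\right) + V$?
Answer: $1280$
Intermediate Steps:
$n{\left(V \right)} = 16 + 8 V$ ($n{\left(V \right)} = 4 \left(\left(4 + V\right) + V\right) = 4 \left(4 + 2 V\right) = 16 + 8 V$)
$n{\left(D{\left(-5 \right)} \right)} 32 = \left(16 + 8 \cdot 3\right) 32 = \left(16 + 24\right) 32 = 40 \cdot 32 = 1280$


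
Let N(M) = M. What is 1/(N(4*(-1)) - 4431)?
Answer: -1/4435 ≈ -0.00022548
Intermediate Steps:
1/(N(4*(-1)) - 4431) = 1/(4*(-1) - 4431) = 1/(-4 - 4431) = 1/(-4435) = -1/4435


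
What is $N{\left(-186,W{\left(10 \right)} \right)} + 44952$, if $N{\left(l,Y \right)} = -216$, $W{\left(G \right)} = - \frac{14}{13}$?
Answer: $44736$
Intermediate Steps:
$W{\left(G \right)} = - \frac{14}{13}$ ($W{\left(G \right)} = \left(-14\right) \frac{1}{13} = - \frac{14}{13}$)
$N{\left(-186,W{\left(10 \right)} \right)} + 44952 = -216 + 44952 = 44736$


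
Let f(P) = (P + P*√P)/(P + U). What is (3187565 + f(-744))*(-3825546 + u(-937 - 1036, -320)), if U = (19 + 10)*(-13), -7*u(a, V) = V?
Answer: -95686579753878718/7847 - 39846410976*I*√186/7847 ≈ -1.2194e+13 - 6.9254e+7*I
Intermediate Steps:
u(a, V) = -V/7
U = -377 (U = 29*(-13) = -377)
f(P) = (P + P^(3/2))/(-377 + P) (f(P) = (P + P*√P)/(P - 377) = (P + P^(3/2))/(-377 + P))
(3187565 + f(-744))*(-3825546 + u(-937 - 1036, -320)) = (3187565 + (-744 + (-744)^(3/2))/(-377 - 744))*(-3825546 - ⅐*(-320)) = (3187565 + (-744 - 1488*I*√186)/(-1121))*(-3825546 + 320/7) = (3187565 - (-744 - 1488*I*√186)/1121)*(-26778502/7) = (3187565 + (744/1121 + 1488*I*√186/1121))*(-26778502/7) = (3573261109/1121 + 1488*I*√186/1121)*(-26778502/7) = -95686579753878718/7847 - 39846410976*I*√186/7847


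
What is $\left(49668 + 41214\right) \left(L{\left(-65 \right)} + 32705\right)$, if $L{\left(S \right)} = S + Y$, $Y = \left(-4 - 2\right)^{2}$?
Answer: $2969660232$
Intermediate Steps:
$Y = 36$ ($Y = \left(-6\right)^{2} = 36$)
$L{\left(S \right)} = 36 + S$ ($L{\left(S \right)} = S + 36 = 36 + S$)
$\left(49668 + 41214\right) \left(L{\left(-65 \right)} + 32705\right) = \left(49668 + 41214\right) \left(\left(36 - 65\right) + 32705\right) = 90882 \left(-29 + 32705\right) = 90882 \cdot 32676 = 2969660232$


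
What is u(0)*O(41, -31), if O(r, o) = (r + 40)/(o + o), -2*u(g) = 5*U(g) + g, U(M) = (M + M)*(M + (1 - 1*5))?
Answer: 0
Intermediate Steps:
U(M) = 2*M*(-4 + M) (U(M) = (2*M)*(M + (1 - 5)) = (2*M)*(M - 4) = (2*M)*(-4 + M) = 2*M*(-4 + M))
u(g) = -g/2 - 5*g*(-4 + g) (u(g) = -(5*(2*g*(-4 + g)) + g)/2 = -(10*g*(-4 + g) + g)/2 = -(g + 10*g*(-4 + g))/2 = -g/2 - 5*g*(-4 + g))
O(r, o) = (40 + r)/(2*o) (O(r, o) = (40 + r)/((2*o)) = (40 + r)*(1/(2*o)) = (40 + r)/(2*o))
u(0)*O(41, -31) = ((½)*0*(39 - 10*0))*((½)*(40 + 41)/(-31)) = ((½)*0*(39 + 0))*((½)*(-1/31)*81) = ((½)*0*39)*(-81/62) = 0*(-81/62) = 0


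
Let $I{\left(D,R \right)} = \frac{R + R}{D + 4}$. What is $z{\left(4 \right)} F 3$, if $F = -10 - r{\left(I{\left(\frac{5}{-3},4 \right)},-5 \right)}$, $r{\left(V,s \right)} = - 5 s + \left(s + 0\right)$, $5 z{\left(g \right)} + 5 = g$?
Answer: $18$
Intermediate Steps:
$z{\left(g \right)} = -1 + \frac{g}{5}$
$I{\left(D,R \right)} = \frac{2 R}{4 + D}$
$r{\left(V,s \right)} = - 4 s$ ($r{\left(V,s \right)} = - 5 s + s = - 4 s$)
$F = -30$ ($F = -10 - \left(-4\right) \left(-5\right) = -10 - 20 = -30$)
$z{\left(4 \right)} F 3 = \left(-1 + \frac{1}{5} \cdot 4\right) \left(-30\right) 3 = \left(-1 + \frac{4}{5}\right) \left(-30\right) 3 = \left(- \frac{1}{5}\right) \left(-30\right) 3 = 6 \cdot 3 = 18$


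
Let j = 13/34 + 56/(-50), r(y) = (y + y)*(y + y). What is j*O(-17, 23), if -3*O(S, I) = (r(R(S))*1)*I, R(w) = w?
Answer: 163438/25 ≈ 6537.5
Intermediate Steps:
r(y) = 4*y**2 (r(y) = (2*y)*(2*y) = 4*y**2)
j = -627/850 (j = 13*(1/34) + 56*(-1/50) = 13/34 - 28/25 = -627/850 ≈ -0.73765)
O(S, I) = -4*I*S**2/3 (O(S, I) = -(4*S**2)*1*I/3 = -4*S**2*I/3 = -4*I*S**2/3)
j*O(-17, 23) = -(-418)*23*(-17)**2/425 = -(-418)*23*289/425 = -627/850*(-26588/3) = 163438/25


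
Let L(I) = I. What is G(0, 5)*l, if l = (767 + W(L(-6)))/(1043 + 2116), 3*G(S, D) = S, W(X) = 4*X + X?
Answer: 0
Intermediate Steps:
W(X) = 5*X
G(S, D) = S/3
l = 737/3159 (l = (767 + 5*(-6))/(1043 + 2116) = (767 - 30)/3159 = 737*(1/3159) = 737/3159 ≈ 0.23330)
G(0, 5)*l = ((⅓)*0)*(737/3159) = 0*(737/3159) = 0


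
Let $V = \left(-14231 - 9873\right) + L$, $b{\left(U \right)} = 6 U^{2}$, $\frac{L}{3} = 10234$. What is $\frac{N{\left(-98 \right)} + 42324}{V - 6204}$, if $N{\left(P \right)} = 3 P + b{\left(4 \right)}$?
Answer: $\frac{21063}{197} \approx 106.92$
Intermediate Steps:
$L = 30702$ ($L = 3 \cdot 10234 = 30702$)
$N{\left(P \right)} = 96 + 3 P$ ($N{\left(P \right)} = 3 P + 6 \cdot 4^{2} = 3 P + 6 \cdot 16 = 3 P + 96 = 96 + 3 P$)
$V = 6598$ ($V = \left(-14231 - 9873\right) + 30702 = -24104 + 30702 = 6598$)
$\frac{N{\left(-98 \right)} + 42324}{V - 6204} = \frac{\left(96 + 3 \left(-98\right)\right) + 42324}{6598 - 6204} = \frac{\left(96 - 294\right) + 42324}{394} = \left(-198 + 42324\right) \frac{1}{394} = 42126 \cdot \frac{1}{394} = \frac{21063}{197}$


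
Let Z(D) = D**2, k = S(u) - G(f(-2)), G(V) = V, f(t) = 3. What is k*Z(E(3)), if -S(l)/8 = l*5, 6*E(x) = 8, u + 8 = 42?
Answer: -21808/9 ≈ -2423.1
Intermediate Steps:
u = 34 (u = -8 + 42 = 34)
E(x) = 4/3 (E(x) = (1/6)*8 = 4/3)
S(l) = -40*l (S(l) = -8*l*5 = -40*l)
k = -1363 (k = -40*34 - 1*3 = -1360 - 3 = -1363)
k*Z(E(3)) = -1363*(4/3)**2 = -1363*16/9 = -21808/9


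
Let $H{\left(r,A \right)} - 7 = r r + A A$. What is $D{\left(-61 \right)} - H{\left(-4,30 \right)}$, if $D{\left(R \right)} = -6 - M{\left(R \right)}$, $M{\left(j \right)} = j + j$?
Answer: $-807$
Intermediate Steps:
$M{\left(j \right)} = 2 j$
$D{\left(R \right)} = -6 - 2 R$
$H{\left(r,A \right)} = 7 + A^{2} + r^{2}$ ($H{\left(r,A \right)} = 7 + \left(r r + A A\right) = 7 + \left(r^{2} + A^{2}\right) = 7 + \left(A^{2} + r^{2}\right) = 7 + A^{2} + r^{2}$)
$D{\left(-61 \right)} - H{\left(-4,30 \right)} = \left(-6 - -122\right) - \left(7 + 30^{2} + \left(-4\right)^{2}\right) = \left(-6 + 122\right) - \left(7 + 900 + 16\right) = 116 - 923 = -807$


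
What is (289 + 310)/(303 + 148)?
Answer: 599/451 ≈ 1.3282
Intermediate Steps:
(289 + 310)/(303 + 148) = 599/451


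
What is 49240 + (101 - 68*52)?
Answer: 45805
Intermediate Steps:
49240 + (101 - 68*52) = 49240 + (101 - 3536) = 49240 - 3435 = 45805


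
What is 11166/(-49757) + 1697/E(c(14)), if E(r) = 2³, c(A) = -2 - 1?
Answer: 84348301/398056 ≈ 211.90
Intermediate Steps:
c(A) = -3
E(r) = 8
11166/(-49757) + 1697/E(c(14)) = 11166/(-49757) + 1697/8 = 11166*(-1/49757) + 1697*(⅛) = -11166/49757 + 1697/8 = 84348301/398056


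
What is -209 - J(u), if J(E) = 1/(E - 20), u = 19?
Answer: -208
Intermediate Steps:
J(E) = 1/(-20 + E)
-209 - J(u) = -209 - 1/(-20 + 19) = -209 - 1/(-1) = -209 - 1*(-1) = -209 + 1 = -208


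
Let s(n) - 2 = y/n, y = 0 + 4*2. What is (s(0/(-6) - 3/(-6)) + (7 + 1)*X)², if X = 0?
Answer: 324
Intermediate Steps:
y = 8 (y = 0 + 8 = 8)
s(n) = 2 + 8/n
(s(0/(-6) - 3/(-6)) + (7 + 1)*X)² = ((2 + 8/(0/(-6) - 3/(-6))) + (7 + 1)*0)² = ((2 + 8/(0*(-⅙) - 3*(-⅙))) + 8*0)² = ((2 + 8/(0 + ½)) + 0)² = ((2 + 8/(½)) + 0)² = ((2 + 8*2) + 0)² = ((2 + 16) + 0)² = (18 + 0)² = 18² = 324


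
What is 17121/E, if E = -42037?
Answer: -17121/42037 ≈ -0.40728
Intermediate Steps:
17121/E = 17121/(-42037) = 17121*(-1/42037) = -17121/42037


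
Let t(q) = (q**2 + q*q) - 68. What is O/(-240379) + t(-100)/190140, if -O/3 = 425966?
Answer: 20647563329/3808805255 ≈ 5.4210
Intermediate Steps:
O = -1277898 (O = -3*425966 = -1277898)
t(q) = -68 + 2*q**2 (t(q) = (q**2 + q**2) - 68 = 2*q**2 - 68 = -68 + 2*q**2)
O/(-240379) + t(-100)/190140 = -1277898/(-240379) + (-68 + 2*(-100)**2)/190140 = -1277898*(-1/240379) + (-68 + 2*10000)*(1/190140) = 1277898/240379 + (-68 + 20000)*(1/190140) = 1277898/240379 + 19932*(1/190140) = 1277898/240379 + 1661/15845 = 20647563329/3808805255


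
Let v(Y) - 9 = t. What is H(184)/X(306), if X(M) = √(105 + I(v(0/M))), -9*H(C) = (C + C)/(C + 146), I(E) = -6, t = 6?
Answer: -184*√11/49005 ≈ -0.012453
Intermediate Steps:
v(Y) = 15 (v(Y) = 9 + 6 = 15)
H(C) = -2*C/(9*(146 + C)) (H(C) = -(C + C)/(9*(C + 146)) = -2*C/(9*(146 + C)))
X(M) = 3*√11 (X(M) = √(105 - 6) = √99 = 3*√11)
H(184)/X(306) = (-2*184/(1314 + 9*184))/((3*√11)) = (-2*184/(1314 + 1656))*(√11/33) = (-2*184/2970)*(√11/33) = (-2*184*1/2970)*(√11/33) = -184*√11/49005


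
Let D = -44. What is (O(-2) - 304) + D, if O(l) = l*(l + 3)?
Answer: -350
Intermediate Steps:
O(l) = l*(3 + l)
(O(-2) - 304) + D = (-2*(3 - 2) - 304) - 44 = (-2*1 - 304) - 44 = (-2 - 304) - 44 = -306 - 44 = -350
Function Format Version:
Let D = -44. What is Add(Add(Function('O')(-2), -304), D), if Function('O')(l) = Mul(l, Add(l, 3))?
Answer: -350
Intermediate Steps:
Function('O')(l) = Mul(l, Add(3, l))
Add(Add(Function('O')(-2), -304), D) = Add(Add(Mul(-2, Add(3, -2)), -304), -44) = Add(Add(Mul(-2, 1), -304), -44) = Add(Add(-2, -304), -44) = Add(-306, -44) = -350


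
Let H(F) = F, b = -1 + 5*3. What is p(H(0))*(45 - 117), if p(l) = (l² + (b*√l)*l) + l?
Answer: 0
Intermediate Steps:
b = 14 (b = -1 + 15 = 14)
p(l) = l + l² + 14*l^(3/2) (p(l) = (l² + (14*√l)*l) + l = (l² + 14*l^(3/2)) + l = l + l² + 14*l^(3/2))
p(H(0))*(45 - 117) = (0 + 0² + 14*0^(3/2))*(45 - 117) = (0 + 0 + 14*0)*(-72) = (0 + 0 + 0)*(-72) = 0*(-72) = 0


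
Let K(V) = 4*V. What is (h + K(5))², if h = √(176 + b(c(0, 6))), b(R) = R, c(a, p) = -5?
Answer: 571 + 120*√19 ≈ 1094.1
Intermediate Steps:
h = 3*√19 (h = √(176 - 5) = √171 = 3*√19 ≈ 13.077)
(h + K(5))² = (3*√19 + 4*5)² = (3*√19 + 20)² = (20 + 3*√19)²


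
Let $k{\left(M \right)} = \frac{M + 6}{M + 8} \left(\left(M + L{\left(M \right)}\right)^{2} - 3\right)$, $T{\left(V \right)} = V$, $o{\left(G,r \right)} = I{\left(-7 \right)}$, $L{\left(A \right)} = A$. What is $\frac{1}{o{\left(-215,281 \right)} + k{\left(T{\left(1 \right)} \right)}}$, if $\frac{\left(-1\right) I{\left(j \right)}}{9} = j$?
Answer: $\frac{9}{574} \approx 0.015679$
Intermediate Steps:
$I{\left(j \right)} = - 9 j$
$o{\left(G,r \right)} = 63$ ($o{\left(G,r \right)} = \left(-9\right) \left(-7\right) = 63$)
$k{\left(M \right)} = \frac{\left(-3 + 4 M^{2}\right) \left(6 + M\right)}{8 + M}$ ($k{\left(M \right)} = \frac{M + 6}{M + 8} \left(\left(M + M\right)^{2} - 3\right) = \frac{6 + M}{8 + M} \left(\left(2 M\right)^{2} - 3\right) = \frac{6 + M}{8 + M} \left(4 M^{2} - 3\right) = \frac{6 + M}{8 + M} \left(-3 + 4 M^{2}\right) = \frac{\left(-3 + 4 M^{2}\right) \left(6 + M\right)}{8 + M}$)
$\frac{1}{o{\left(-215,281 \right)} + k{\left(T{\left(1 \right)} \right)}} = \frac{1}{63 + \frac{-18 - 3 + 4 \cdot 1^{3} + 24 \cdot 1^{2}}{8 + 1}} = \frac{1}{63 + \frac{-18 - 3 + 4 \cdot 1 + 24 \cdot 1}{9}} = \frac{1}{63 + \frac{-18 - 3 + 4 + 24}{9}} = \frac{1}{63 + \frac{1}{9} \cdot 7} = \frac{1}{63 + \frac{7}{9}} = \frac{1}{\frac{574}{9}} = \frac{9}{574}$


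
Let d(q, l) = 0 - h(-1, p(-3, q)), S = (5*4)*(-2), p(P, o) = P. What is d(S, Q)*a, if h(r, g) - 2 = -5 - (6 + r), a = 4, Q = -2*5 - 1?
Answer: 32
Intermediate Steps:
Q = -11 (Q = -10 - 1 = -11)
S = -40 (S = 20*(-2) = -40)
h(r, g) = -9 - r (h(r, g) = 2 + (-5 - (6 + r)) = 2 + (-5 + (-6 - r)) = 2 + (-11 - r) = -9 - r)
d(q, l) = 8 (d(q, l) = 0 - (-9 - 1*(-1)) = 0 - (-9 + 1) = 0 - 1*(-8) = 0 + 8 = 8)
d(S, Q)*a = 8*4 = 32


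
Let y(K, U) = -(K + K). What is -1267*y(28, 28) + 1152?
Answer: 72104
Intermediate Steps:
y(K, U) = -2*K
-1267*y(28, 28) + 1152 = -(-2534)*28 + 1152 = -1267*(-56) + 1152 = 70952 + 1152 = 72104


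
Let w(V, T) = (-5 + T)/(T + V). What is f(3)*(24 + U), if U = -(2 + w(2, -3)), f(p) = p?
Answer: 42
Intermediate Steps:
w(V, T) = (-5 + T)/(T + V)
U = -10 (U = -(2 + (-5 - 3)/(-3 + 2)) = -(2 - 8/(-1)) = -(2 - 1*(-8)) = -(2 + 8) = -1*10 = -10)
f(3)*(24 + U) = 3*(24 - 10) = 3*14 = 42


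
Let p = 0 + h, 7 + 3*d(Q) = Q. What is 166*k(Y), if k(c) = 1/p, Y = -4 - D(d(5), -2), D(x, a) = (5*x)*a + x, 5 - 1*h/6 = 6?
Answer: -83/3 ≈ -27.667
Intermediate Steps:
d(Q) = -7/3 + Q/3
h = -6 (h = 30 - 6*6 = 30 - 36 = -6)
D(x, a) = x + 5*a*x (D(x, a) = 5*a*x + x = x + 5*a*x)
Y = -10 (Y = -4 - (-7/3 + (⅓)*5)*(1 + 5*(-2)) = -4 - (-7/3 + 5/3)*(1 - 10) = -4 - (-2)*(-9)/3 = -4 - 1*6 = -4 - 6 = -10)
p = -6 (p = 0 - 6 = -6)
k(c) = -⅙ (k(c) = 1/(-6) = -⅙)
166*k(Y) = 166*(-⅙) = -83/3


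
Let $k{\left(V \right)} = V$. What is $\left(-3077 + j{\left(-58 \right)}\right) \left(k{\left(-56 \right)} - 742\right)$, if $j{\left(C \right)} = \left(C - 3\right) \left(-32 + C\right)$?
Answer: $-1925574$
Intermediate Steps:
$j{\left(C \right)} = \left(-32 + C\right) \left(-3 + C\right)$ ($j{\left(C \right)} = \left(-3 + C\right) \left(-32 + C\right) = \left(-32 + C\right) \left(-3 + C\right)$)
$\left(-3077 + j{\left(-58 \right)}\right) \left(k{\left(-56 \right)} - 742\right) = \left(-3077 + \left(96 + \left(-58\right)^{2} - -2030\right)\right) \left(-56 - 742\right) = \left(-3077 + \left(96 + 3364 + 2030\right)\right) \left(-798\right) = \left(-3077 + 5490\right) \left(-798\right) = 2413 \left(-798\right) = -1925574$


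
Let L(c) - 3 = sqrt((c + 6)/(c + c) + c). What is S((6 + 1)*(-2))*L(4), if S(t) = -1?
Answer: -3 - sqrt(21)/2 ≈ -5.2913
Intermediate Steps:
L(c) = 3 + sqrt(c + (6 + c)/(2*c)) (L(c) = 3 + sqrt((c + 6)/(c + c) + c) = 3 + sqrt((6 + c)/((2*c)) + c) = 3 + sqrt((6 + c)*(1/(2*c)) + c) = 3 + sqrt((6 + c)/(2*c) + c) = 3 + sqrt(c + (6 + c)/(2*c)))
S((6 + 1)*(-2))*L(4) = -(3 + sqrt(2 + 4*4 + 12/4)/2) = -(3 + sqrt(2 + 16 + 12*(1/4))/2) = -(3 + sqrt(2 + 16 + 3)/2) = -(3 + sqrt(21)/2) = -3 - sqrt(21)/2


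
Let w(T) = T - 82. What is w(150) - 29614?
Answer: -29546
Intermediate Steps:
w(T) = -82 + T
w(150) - 29614 = (-82 + 150) - 29614 = 68 - 29614 = -29546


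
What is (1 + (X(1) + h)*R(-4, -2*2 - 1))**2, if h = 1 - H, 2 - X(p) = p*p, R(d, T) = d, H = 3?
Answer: 25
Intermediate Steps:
X(p) = 2 - p**2 (X(p) = 2 - p*p = 2 - p**2)
h = -2 (h = 1 - 1*3 = 1 - 3 = -2)
(1 + (X(1) + h)*R(-4, -2*2 - 1))**2 = (1 + ((2 - 1*1**2) - 2)*(-4))**2 = (1 + ((2 - 1*1) - 2)*(-4))**2 = (1 + ((2 - 1) - 2)*(-4))**2 = (1 + (1 - 2)*(-4))**2 = (1 - 1*(-4))**2 = (1 + 4)**2 = 5**2 = 25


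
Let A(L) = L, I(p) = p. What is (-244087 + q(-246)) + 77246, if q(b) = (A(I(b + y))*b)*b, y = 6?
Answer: -14690681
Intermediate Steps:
q(b) = b**2*(6 + b) (q(b) = ((b + 6)*b)*b = ((6 + b)*b)*b = (b*(6 + b))*b = b**2*(6 + b))
(-244087 + q(-246)) + 77246 = (-244087 + (-246)**2*(6 - 246)) + 77246 = (-244087 + 60516*(-240)) + 77246 = (-244087 - 14523840) + 77246 = -14767927 + 77246 = -14690681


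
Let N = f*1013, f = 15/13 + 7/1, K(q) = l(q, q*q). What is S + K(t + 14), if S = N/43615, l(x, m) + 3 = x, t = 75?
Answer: 48868948/566995 ≈ 86.189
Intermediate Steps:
l(x, m) = -3 + x
K(q) = -3 + q
f = 106/13 (f = 15*(1/13) + 7*1 = 15/13 + 7 = 106/13 ≈ 8.1538)
N = 107378/13 (N = (106/13)*1013 = 107378/13 ≈ 8259.8)
S = 107378/566995 (S = (107378/13)/43615 = (107378/13)*(1/43615) = 107378/566995 ≈ 0.18938)
S + K(t + 14) = 107378/566995 + (-3 + (75 + 14)) = 107378/566995 + (-3 + 89) = 107378/566995 + 86 = 48868948/566995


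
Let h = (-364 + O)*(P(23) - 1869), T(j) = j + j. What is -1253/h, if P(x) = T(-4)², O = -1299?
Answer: -1253/3001715 ≈ -0.00041743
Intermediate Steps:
T(j) = 2*j
P(x) = 64 (P(x) = (2*(-4))² = (-8)² = 64)
h = 3001715 (h = (-364 - 1299)*(64 - 1869) = -1663*(-1805) = 3001715)
-1253/h = -1253/3001715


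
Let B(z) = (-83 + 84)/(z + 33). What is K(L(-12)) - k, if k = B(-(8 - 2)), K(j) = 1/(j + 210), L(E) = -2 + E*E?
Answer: -325/9504 ≈ -0.034196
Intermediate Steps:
L(E) = -2 + E²
K(j) = 1/(210 + j)
B(z) = 1/(33 + z)
k = 1/27 (k = 1/(33 - (8 - 2)) = 1/(33 - 1*6) = 1/(33 - 6) = 1/27 ≈ 0.037037)
K(L(-12)) - k = 1/(210 + (-2 + (-12)²)) - 1*1/27 = 1/(210 + (-2 + 144)) - 1/27 = 1/(210 + 142) - 1/27 = 1/352 - 1/27 = -325/9504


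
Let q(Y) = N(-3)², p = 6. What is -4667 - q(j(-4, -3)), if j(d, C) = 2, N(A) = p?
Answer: -4703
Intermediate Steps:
N(A) = 6
q(Y) = 36 (q(Y) = 6² = 36)
-4667 - q(j(-4, -3)) = -4667 - 1*36 = -4667 - 36 = -4703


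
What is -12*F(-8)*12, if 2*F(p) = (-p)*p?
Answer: 4608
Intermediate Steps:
F(p) = -p²/2 (F(p) = ((-p)*p)/2 = (-p²)/2 = -p²/2)
-12*F(-8)*12 = -(-6)*(-8)²*12 = -(-6)*64*12 = -12*(-32)*12 = 384*12 = 4608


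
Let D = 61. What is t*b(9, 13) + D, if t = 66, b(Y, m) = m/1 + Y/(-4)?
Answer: 1541/2 ≈ 770.50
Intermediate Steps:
b(Y, m) = m - Y/4 (b(Y, m) = m*1 + Y*(-¼) = m - Y/4)
t*b(9, 13) + D = 66*(13 - ¼*9) + 61 = 66*(13 - 9/4) + 61 = 66*(43/4) + 61 = 1419/2 + 61 = 1541/2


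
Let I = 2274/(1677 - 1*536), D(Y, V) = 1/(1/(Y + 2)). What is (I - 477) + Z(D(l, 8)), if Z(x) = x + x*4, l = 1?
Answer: -524868/1141 ≈ -460.01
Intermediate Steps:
D(Y, V) = 2 + Y (D(Y, V) = 1/(1/(2 + Y)) = 2 + Y)
Z(x) = 5*x (Z(x) = x + 4*x = 5*x)
I = 2274/1141 (I = 2274/(1677 - 536) = 2274/1141 ≈ 1.9930)
(I - 477) + Z(D(l, 8)) = (2274/1141 - 477) + 5*(2 + 1) = -541983/1141 + 5*3 = -541983/1141 + 15 = -524868/1141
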